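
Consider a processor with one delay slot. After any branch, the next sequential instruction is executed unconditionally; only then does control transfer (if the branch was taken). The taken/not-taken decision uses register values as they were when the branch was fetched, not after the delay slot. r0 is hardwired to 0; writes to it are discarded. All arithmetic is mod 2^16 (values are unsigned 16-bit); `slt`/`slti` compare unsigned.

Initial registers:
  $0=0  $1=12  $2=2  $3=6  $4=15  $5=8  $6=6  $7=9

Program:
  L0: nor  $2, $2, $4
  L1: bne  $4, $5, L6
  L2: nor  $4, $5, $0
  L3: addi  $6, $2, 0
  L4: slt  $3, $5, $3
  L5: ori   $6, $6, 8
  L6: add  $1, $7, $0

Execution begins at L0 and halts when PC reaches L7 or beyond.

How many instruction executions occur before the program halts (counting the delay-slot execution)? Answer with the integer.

4

  step pc=0: nor  $2, $2, $4  regs=(0,12,65520,6,15,8,6,9)
  step pc=1: bne  $4, $5, L6  cond=T  regs=(0,12,65520,6,15,8,6,9)
  step pc=2: nor  $4, $5, $0  regs=(0,12,65520,6,65527,8,6,9)
  step pc=6: add  $1, $7, $0  regs=(0,9,65520,6,65527,8,6,9)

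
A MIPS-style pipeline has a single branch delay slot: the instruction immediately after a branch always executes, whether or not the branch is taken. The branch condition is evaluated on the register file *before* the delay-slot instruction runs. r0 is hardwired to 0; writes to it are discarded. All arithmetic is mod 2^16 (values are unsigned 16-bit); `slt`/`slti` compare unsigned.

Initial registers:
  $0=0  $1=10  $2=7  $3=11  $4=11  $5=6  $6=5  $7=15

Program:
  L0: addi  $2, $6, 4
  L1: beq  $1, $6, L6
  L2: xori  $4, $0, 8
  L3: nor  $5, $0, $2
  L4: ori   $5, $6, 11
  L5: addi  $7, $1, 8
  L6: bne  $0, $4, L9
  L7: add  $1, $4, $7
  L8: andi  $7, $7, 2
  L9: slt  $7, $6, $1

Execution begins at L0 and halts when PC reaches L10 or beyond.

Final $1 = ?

26

#0 addi  $2, $6, 4 ; 0/10/9/11/11/6/5/15
#1 beq  $1, $6, L6 ; 0/10/9/11/11/6/5/15 ; →fallthru
#2 xori  $4, $0, 8 ; 0/10/9/11/8/6/5/15
#3 nor  $5, $0, $2 ; 0/10/9/11/8/65526/5/15
#4 ori   $5, $6, 11 ; 0/10/9/11/8/15/5/15
#5 addi  $7, $1, 8 ; 0/10/9/11/8/15/5/18
#6 bne  $0, $4, L9 ; 0/10/9/11/8/15/5/18 ; →target
#7 add  $1, $4, $7 ; 0/26/9/11/8/15/5/18
#9 slt  $7, $6, $1 ; 0/26/9/11/8/15/5/1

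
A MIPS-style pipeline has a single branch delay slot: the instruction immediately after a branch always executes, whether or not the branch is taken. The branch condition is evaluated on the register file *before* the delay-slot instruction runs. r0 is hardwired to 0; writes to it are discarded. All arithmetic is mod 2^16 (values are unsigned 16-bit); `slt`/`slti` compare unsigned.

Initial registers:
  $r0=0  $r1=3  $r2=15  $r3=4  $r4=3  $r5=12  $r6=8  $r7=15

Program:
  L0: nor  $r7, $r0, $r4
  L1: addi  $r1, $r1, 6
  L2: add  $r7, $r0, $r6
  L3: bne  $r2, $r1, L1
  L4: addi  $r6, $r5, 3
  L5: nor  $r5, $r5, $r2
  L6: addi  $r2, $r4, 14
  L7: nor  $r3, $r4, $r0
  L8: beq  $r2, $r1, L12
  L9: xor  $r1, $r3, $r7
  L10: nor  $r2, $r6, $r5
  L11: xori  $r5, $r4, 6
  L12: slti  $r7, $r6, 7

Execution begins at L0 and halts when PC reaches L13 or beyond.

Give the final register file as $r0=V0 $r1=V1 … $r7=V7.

$r0=0 $r1=65523 $r2=0 $r3=65532 $r4=3 $r5=5 $r6=15 $r7=0

#0 nor  $r7, $r0, $r4 ; 0/3/15/4/3/12/8/65532
#1 addi  $r1, $r1, 6 ; 0/9/15/4/3/12/8/65532
#2 add  $r7, $r0, $r6 ; 0/9/15/4/3/12/8/8
#3 bne  $r2, $r1, L1 ; 0/9/15/4/3/12/8/8 ; →target
#4 addi  $r6, $r5, 3 ; 0/9/15/4/3/12/15/8
#1 addi  $r1, $r1, 6 ; 0/15/15/4/3/12/15/8
#2 add  $r7, $r0, $r6 ; 0/15/15/4/3/12/15/15
#3 bne  $r2, $r1, L1 ; 0/15/15/4/3/12/15/15 ; →fallthru
#4 addi  $r6, $r5, 3 ; 0/15/15/4/3/12/15/15
#5 nor  $r5, $r5, $r2 ; 0/15/15/4/3/65520/15/15
#6 addi  $r2, $r4, 14 ; 0/15/17/4/3/65520/15/15
#7 nor  $r3, $r4, $r0 ; 0/15/17/65532/3/65520/15/15
#8 beq  $r2, $r1, L12 ; 0/15/17/65532/3/65520/15/15 ; →fallthru
#9 xor  $r1, $r3, $r7 ; 0/65523/17/65532/3/65520/15/15
#10 nor  $r2, $r6, $r5 ; 0/65523/0/65532/3/65520/15/15
#11 xori  $r5, $r4, 6 ; 0/65523/0/65532/3/5/15/15
#12 slti  $r7, $r6, 7 ; 0/65523/0/65532/3/5/15/0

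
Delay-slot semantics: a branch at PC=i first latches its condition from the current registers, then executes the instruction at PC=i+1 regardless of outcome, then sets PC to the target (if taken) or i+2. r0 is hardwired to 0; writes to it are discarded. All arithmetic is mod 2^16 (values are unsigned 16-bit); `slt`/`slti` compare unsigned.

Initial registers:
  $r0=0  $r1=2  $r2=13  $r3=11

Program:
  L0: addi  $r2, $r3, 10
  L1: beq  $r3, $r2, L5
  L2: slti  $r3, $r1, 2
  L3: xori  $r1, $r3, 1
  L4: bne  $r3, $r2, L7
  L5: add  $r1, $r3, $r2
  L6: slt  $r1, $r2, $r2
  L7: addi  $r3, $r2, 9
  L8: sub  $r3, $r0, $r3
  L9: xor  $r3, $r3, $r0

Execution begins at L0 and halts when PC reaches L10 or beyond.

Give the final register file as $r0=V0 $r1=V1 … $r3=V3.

#0 addi  $r2, $r3, 10 ; 0/2/21/11
#1 beq  $r3, $r2, L5 ; 0/2/21/11 ; →fallthru
#2 slti  $r3, $r1, 2 ; 0/2/21/0
#3 xori  $r1, $r3, 1 ; 0/1/21/0
#4 bne  $r3, $r2, L7 ; 0/1/21/0 ; →target
#5 add  $r1, $r3, $r2 ; 0/21/21/0
#7 addi  $r3, $r2, 9 ; 0/21/21/30
#8 sub  $r3, $r0, $r3 ; 0/21/21/65506
#9 xor  $r3, $r3, $r0 ; 0/21/21/65506

$r0=0 $r1=21 $r2=21 $r3=65506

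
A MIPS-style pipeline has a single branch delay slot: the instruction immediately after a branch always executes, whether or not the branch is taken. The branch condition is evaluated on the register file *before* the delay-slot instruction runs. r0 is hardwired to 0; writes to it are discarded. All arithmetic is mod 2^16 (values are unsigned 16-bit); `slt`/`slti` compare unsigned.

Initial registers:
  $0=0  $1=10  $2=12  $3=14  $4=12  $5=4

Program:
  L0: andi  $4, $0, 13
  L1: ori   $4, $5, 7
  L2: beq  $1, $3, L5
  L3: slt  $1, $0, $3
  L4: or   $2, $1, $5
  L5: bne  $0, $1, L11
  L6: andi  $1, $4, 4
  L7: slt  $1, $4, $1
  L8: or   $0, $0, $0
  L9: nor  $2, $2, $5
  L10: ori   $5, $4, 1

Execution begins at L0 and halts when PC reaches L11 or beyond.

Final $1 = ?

4

  step pc=0: andi  $4, $0, 13  regs=(0,10,12,14,0,4)
  step pc=1: ori   $4, $5, 7  regs=(0,10,12,14,7,4)
  step pc=2: beq  $1, $3, L5  cond=F  regs=(0,10,12,14,7,4)
  step pc=3: slt  $1, $0, $3  regs=(0,1,12,14,7,4)
  step pc=4: or   $2, $1, $5  regs=(0,1,5,14,7,4)
  step pc=5: bne  $0, $1, L11  cond=T  regs=(0,1,5,14,7,4)
  step pc=6: andi  $1, $4, 4  regs=(0,4,5,14,7,4)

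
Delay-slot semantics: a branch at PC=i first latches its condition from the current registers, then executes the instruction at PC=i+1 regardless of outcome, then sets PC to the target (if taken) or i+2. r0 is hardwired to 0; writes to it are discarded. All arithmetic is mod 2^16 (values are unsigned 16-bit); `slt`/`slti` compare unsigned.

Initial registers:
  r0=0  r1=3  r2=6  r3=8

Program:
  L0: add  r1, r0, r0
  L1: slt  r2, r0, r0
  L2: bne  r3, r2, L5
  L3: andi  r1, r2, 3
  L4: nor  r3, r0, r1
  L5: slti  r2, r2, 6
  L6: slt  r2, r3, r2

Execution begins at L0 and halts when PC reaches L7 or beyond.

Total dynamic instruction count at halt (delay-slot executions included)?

[0] add  r1, r0, r0  →  {r0:0, r1:0, r2:6, r3:8}
[1] slt  r2, r0, r0  →  {r0:0, r1:0, r2:0, r3:8}
[2] bne  r3, r2, L5  →  {r0:0, r1:0, r2:0, r3:8}  ⟨branch taken⟩
[3] andi  r1, r2, 3  →  {r0:0, r1:0, r2:0, r3:8}
[5] slti  r2, r2, 6  →  {r0:0, r1:0, r2:1, r3:8}
[6] slt  r2, r3, r2  →  {r0:0, r1:0, r2:0, r3:8}

6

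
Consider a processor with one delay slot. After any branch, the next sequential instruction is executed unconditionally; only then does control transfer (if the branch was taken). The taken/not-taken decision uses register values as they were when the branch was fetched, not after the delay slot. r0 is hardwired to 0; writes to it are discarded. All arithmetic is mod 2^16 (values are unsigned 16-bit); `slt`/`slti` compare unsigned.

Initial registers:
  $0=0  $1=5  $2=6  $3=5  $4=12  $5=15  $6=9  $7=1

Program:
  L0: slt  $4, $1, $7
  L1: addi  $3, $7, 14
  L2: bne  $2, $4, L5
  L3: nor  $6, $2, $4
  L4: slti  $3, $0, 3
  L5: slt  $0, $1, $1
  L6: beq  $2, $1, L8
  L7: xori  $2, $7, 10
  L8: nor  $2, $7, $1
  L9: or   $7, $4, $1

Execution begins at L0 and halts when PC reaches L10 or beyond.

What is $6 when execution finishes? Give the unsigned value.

PC=0  slt  $4, $1, $7        | $0=0 $1=5 $2=6 $3=5 $4=0 $5=15 $6=9 $7=1
PC=1  addi  $3, $7, 14       | $0=0 $1=5 $2=6 $3=15 $4=0 $5=15 $6=9 $7=1
PC=2  bne  $2, $4, L5        | $0=0 $1=5 $2=6 $3=15 $4=0 $5=15 $6=9 $7=1  [TAKEN]
PC=3  nor  $6, $2, $4        | $0=0 $1=5 $2=6 $3=15 $4=0 $5=15 $6=65529 $7=1
PC=5  slt  $0, $1, $1        | $0=0 $1=5 $2=6 $3=15 $4=0 $5=15 $6=65529 $7=1
PC=6  beq  $2, $1, L8        | $0=0 $1=5 $2=6 $3=15 $4=0 $5=15 $6=65529 $7=1  [not taken]
PC=7  xori  $2, $7, 10       | $0=0 $1=5 $2=11 $3=15 $4=0 $5=15 $6=65529 $7=1
PC=8  nor  $2, $7, $1        | $0=0 $1=5 $2=65530 $3=15 $4=0 $5=15 $6=65529 $7=1
PC=9  or   $7, $4, $1        | $0=0 $1=5 $2=65530 $3=15 $4=0 $5=15 $6=65529 $7=5

65529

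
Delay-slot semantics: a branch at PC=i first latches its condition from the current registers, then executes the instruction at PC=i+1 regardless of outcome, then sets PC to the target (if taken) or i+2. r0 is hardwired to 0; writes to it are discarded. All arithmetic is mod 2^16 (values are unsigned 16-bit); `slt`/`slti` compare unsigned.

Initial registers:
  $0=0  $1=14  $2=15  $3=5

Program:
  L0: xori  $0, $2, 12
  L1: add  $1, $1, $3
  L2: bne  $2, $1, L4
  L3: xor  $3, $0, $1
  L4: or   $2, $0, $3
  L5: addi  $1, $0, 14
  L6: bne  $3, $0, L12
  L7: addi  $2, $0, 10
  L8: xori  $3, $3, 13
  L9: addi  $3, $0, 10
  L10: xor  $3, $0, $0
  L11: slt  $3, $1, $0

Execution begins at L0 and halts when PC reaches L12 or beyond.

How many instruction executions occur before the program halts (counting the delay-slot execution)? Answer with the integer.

[0] xori  $0, $2, 12  →  {$0:0, $1:14, $2:15, $3:5}
[1] add  $1, $1, $3  →  {$0:0, $1:19, $2:15, $3:5}
[2] bne  $2, $1, L4  →  {$0:0, $1:19, $2:15, $3:5}  ⟨branch taken⟩
[3] xor  $3, $0, $1  →  {$0:0, $1:19, $2:15, $3:19}
[4] or   $2, $0, $3  →  {$0:0, $1:19, $2:19, $3:19}
[5] addi  $1, $0, 14  →  {$0:0, $1:14, $2:19, $3:19}
[6] bne  $3, $0, L12  →  {$0:0, $1:14, $2:19, $3:19}  ⟨branch taken⟩
[7] addi  $2, $0, 10  →  {$0:0, $1:14, $2:10, $3:19}

8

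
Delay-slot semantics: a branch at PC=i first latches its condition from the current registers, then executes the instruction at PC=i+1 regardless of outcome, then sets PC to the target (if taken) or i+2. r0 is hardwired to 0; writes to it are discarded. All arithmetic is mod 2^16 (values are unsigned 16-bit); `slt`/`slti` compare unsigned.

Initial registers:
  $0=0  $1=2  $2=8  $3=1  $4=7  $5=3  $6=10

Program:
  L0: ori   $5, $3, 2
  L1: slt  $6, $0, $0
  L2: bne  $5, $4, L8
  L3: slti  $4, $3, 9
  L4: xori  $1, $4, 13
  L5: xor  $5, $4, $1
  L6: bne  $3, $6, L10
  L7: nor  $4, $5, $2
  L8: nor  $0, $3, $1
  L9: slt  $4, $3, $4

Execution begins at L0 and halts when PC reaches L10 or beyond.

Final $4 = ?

  step pc=0: ori   $5, $3, 2  regs=(0,2,8,1,7,3,10)
  step pc=1: slt  $6, $0, $0  regs=(0,2,8,1,7,3,0)
  step pc=2: bne  $5, $4, L8  cond=T  regs=(0,2,8,1,7,3,0)
  step pc=3: slti  $4, $3, 9  regs=(0,2,8,1,1,3,0)
  step pc=8: nor  $0, $3, $1  regs=(0,2,8,1,1,3,0)
  step pc=9: slt  $4, $3, $4  regs=(0,2,8,1,0,3,0)

0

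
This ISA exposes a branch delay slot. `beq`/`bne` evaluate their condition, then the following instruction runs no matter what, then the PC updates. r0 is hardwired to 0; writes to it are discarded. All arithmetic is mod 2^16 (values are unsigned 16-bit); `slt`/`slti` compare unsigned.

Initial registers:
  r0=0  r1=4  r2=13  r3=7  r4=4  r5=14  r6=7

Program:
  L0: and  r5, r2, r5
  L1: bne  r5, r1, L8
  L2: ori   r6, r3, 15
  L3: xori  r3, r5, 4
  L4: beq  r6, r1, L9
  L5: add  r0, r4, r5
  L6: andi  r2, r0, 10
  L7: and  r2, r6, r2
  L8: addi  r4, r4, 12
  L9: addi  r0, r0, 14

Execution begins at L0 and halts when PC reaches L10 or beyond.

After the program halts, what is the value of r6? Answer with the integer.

15

[0] and  r5, r2, r5  →  {r0:0, r1:4, r2:13, r3:7, r4:4, r5:12, r6:7}
[1] bne  r5, r1, L8  →  {r0:0, r1:4, r2:13, r3:7, r4:4, r5:12, r6:7}  ⟨branch taken⟩
[2] ori   r6, r3, 15  →  {r0:0, r1:4, r2:13, r3:7, r4:4, r5:12, r6:15}
[8] addi  r4, r4, 12  →  {r0:0, r1:4, r2:13, r3:7, r4:16, r5:12, r6:15}
[9] addi  r0, r0, 14  →  {r0:0, r1:4, r2:13, r3:7, r4:16, r5:12, r6:15}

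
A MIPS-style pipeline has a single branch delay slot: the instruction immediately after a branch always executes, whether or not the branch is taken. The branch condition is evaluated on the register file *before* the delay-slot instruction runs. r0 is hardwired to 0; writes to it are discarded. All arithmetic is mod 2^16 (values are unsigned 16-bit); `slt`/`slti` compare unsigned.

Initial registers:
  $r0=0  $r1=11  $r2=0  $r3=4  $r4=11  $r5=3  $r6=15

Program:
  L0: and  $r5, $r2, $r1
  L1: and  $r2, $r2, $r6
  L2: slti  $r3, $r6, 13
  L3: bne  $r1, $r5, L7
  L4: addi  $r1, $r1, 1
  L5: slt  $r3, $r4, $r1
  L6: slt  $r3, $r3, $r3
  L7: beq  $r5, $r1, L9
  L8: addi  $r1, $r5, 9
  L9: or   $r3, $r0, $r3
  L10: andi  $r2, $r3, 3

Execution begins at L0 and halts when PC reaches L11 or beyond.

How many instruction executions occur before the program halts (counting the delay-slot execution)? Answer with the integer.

#0 and  $r5, $r2, $r1 ; 0/11/0/4/11/0/15
#1 and  $r2, $r2, $r6 ; 0/11/0/4/11/0/15
#2 slti  $r3, $r6, 13 ; 0/11/0/0/11/0/15
#3 bne  $r1, $r5, L7 ; 0/11/0/0/11/0/15 ; →target
#4 addi  $r1, $r1, 1 ; 0/12/0/0/11/0/15
#7 beq  $r5, $r1, L9 ; 0/12/0/0/11/0/15 ; →fallthru
#8 addi  $r1, $r5, 9 ; 0/9/0/0/11/0/15
#9 or   $r3, $r0, $r3 ; 0/9/0/0/11/0/15
#10 andi  $r2, $r3, 3 ; 0/9/0/0/11/0/15

9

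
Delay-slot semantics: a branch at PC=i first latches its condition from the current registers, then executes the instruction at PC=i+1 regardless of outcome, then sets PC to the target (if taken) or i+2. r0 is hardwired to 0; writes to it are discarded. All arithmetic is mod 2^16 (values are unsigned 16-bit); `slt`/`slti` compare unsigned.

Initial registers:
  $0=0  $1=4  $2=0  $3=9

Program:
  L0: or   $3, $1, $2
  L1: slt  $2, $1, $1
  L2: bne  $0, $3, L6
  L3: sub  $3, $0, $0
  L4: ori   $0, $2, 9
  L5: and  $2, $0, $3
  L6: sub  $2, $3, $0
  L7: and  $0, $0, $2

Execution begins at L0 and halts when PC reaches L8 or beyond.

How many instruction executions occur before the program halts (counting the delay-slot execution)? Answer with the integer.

  step pc=0: or   $3, $1, $2  regs=(0,4,0,4)
  step pc=1: slt  $2, $1, $1  regs=(0,4,0,4)
  step pc=2: bne  $0, $3, L6  cond=T  regs=(0,4,0,4)
  step pc=3: sub  $3, $0, $0  regs=(0,4,0,0)
  step pc=6: sub  $2, $3, $0  regs=(0,4,0,0)
  step pc=7: and  $0, $0, $2  regs=(0,4,0,0)

6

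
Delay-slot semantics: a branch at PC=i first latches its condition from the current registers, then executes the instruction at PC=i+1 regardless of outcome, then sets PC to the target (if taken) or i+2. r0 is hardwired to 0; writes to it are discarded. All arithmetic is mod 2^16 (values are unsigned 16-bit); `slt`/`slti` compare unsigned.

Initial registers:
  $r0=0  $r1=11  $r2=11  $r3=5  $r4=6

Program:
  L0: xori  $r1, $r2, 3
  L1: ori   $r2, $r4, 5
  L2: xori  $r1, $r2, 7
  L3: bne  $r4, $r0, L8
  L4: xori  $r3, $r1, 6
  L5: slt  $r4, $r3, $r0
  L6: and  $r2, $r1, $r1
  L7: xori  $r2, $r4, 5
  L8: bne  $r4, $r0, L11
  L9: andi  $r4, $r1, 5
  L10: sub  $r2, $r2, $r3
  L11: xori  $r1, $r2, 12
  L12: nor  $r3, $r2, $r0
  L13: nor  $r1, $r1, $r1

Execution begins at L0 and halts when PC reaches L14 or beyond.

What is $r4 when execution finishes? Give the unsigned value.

[0] xori  $r1, $r2, 3  →  {$r0:0, $r1:8, $r2:11, $r3:5, $r4:6}
[1] ori   $r2, $r4, 5  →  {$r0:0, $r1:8, $r2:7, $r3:5, $r4:6}
[2] xori  $r1, $r2, 7  →  {$r0:0, $r1:0, $r2:7, $r3:5, $r4:6}
[3] bne  $r4, $r0, L8  →  {$r0:0, $r1:0, $r2:7, $r3:5, $r4:6}  ⟨branch taken⟩
[4] xori  $r3, $r1, 6  →  {$r0:0, $r1:0, $r2:7, $r3:6, $r4:6}
[8] bne  $r4, $r0, L11  →  {$r0:0, $r1:0, $r2:7, $r3:6, $r4:6}  ⟨branch taken⟩
[9] andi  $r4, $r1, 5  →  {$r0:0, $r1:0, $r2:7, $r3:6, $r4:0}
[11] xori  $r1, $r2, 12  →  {$r0:0, $r1:11, $r2:7, $r3:6, $r4:0}
[12] nor  $r3, $r2, $r0  →  {$r0:0, $r1:11, $r2:7, $r3:65528, $r4:0}
[13] nor  $r1, $r1, $r1  →  {$r0:0, $r1:65524, $r2:7, $r3:65528, $r4:0}

0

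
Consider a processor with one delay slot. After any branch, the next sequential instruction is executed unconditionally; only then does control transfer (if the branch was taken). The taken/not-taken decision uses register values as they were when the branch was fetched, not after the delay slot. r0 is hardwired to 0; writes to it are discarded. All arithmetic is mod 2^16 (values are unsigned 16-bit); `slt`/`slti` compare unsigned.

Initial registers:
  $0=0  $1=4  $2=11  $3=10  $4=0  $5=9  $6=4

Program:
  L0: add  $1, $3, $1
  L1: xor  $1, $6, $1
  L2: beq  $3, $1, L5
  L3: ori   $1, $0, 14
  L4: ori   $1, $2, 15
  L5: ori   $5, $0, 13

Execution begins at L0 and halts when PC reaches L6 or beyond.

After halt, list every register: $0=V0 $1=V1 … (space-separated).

$0=0 $1=14 $2=11 $3=10 $4=0 $5=13 $6=4

[0] add  $1, $3, $1  →  {$0:0, $1:14, $2:11, $3:10, $4:0, $5:9, $6:4}
[1] xor  $1, $6, $1  →  {$0:0, $1:10, $2:11, $3:10, $4:0, $5:9, $6:4}
[2] beq  $3, $1, L5  →  {$0:0, $1:10, $2:11, $3:10, $4:0, $5:9, $6:4}  ⟨branch taken⟩
[3] ori   $1, $0, 14  →  {$0:0, $1:14, $2:11, $3:10, $4:0, $5:9, $6:4}
[5] ori   $5, $0, 13  →  {$0:0, $1:14, $2:11, $3:10, $4:0, $5:13, $6:4}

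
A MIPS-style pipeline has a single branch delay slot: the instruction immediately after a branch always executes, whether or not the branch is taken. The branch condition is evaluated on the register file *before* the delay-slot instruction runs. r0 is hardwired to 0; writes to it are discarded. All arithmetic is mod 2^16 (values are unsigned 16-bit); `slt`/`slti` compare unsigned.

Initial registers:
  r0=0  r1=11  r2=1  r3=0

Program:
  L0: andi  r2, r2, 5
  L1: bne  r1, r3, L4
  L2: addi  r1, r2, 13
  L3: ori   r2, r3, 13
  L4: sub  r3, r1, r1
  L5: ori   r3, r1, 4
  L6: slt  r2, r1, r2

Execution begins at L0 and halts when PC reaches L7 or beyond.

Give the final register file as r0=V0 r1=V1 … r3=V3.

  step pc=0: andi  r2, r2, 5  regs=(0,11,1,0)
  step pc=1: bne  r1, r3, L4  cond=T  regs=(0,11,1,0)
  step pc=2: addi  r1, r2, 13  regs=(0,14,1,0)
  step pc=4: sub  r3, r1, r1  regs=(0,14,1,0)
  step pc=5: ori   r3, r1, 4  regs=(0,14,1,14)
  step pc=6: slt  r2, r1, r2  regs=(0,14,0,14)

r0=0 r1=14 r2=0 r3=14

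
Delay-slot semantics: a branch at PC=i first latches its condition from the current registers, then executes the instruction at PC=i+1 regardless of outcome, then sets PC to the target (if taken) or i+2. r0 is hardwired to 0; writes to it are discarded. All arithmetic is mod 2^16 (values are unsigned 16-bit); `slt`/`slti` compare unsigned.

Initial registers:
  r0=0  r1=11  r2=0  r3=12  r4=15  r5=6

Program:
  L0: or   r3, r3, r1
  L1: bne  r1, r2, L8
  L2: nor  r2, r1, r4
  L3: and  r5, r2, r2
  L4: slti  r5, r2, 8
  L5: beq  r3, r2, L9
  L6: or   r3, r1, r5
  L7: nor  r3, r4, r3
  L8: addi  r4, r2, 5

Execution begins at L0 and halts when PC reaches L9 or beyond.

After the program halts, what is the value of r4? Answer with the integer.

65525

#0 or   r3, r3, r1 ; 0/11/0/15/15/6
#1 bne  r1, r2, L8 ; 0/11/0/15/15/6 ; →target
#2 nor  r2, r1, r4 ; 0/11/65520/15/15/6
#8 addi  r4, r2, 5 ; 0/11/65520/15/65525/6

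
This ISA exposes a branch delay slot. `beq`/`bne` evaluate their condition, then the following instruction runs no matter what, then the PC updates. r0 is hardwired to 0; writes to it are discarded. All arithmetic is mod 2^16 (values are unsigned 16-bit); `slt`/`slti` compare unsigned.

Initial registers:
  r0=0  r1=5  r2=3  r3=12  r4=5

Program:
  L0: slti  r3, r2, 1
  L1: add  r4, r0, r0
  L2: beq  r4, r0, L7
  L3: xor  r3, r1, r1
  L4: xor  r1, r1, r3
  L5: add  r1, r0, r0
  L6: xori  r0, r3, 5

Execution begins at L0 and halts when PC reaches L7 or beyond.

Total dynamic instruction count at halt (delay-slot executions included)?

[0] slti  r3, r2, 1  →  {r0:0, r1:5, r2:3, r3:0, r4:5}
[1] add  r4, r0, r0  →  {r0:0, r1:5, r2:3, r3:0, r4:0}
[2] beq  r4, r0, L7  →  {r0:0, r1:5, r2:3, r3:0, r4:0}  ⟨branch taken⟩
[3] xor  r3, r1, r1  →  {r0:0, r1:5, r2:3, r3:0, r4:0}

4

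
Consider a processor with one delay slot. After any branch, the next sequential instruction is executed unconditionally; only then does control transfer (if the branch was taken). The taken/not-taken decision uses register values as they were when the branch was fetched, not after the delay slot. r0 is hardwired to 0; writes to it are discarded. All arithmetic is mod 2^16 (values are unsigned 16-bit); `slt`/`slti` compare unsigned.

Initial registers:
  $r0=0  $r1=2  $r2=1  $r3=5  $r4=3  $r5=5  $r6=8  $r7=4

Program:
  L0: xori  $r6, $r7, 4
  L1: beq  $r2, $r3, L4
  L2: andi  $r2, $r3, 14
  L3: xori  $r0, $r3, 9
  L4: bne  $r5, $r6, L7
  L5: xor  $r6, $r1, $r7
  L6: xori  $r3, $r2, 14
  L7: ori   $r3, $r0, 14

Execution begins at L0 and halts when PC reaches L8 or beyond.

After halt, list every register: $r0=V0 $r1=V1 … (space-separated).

$r0=0 $r1=2 $r2=4 $r3=14 $r4=3 $r5=5 $r6=6 $r7=4

#0 xori  $r6, $r7, 4 ; 0/2/1/5/3/5/0/4
#1 beq  $r2, $r3, L4 ; 0/2/1/5/3/5/0/4 ; →fallthru
#2 andi  $r2, $r3, 14 ; 0/2/4/5/3/5/0/4
#3 xori  $r0, $r3, 9 ; 0/2/4/5/3/5/0/4
#4 bne  $r5, $r6, L7 ; 0/2/4/5/3/5/0/4 ; →target
#5 xor  $r6, $r1, $r7 ; 0/2/4/5/3/5/6/4
#7 ori   $r3, $r0, 14 ; 0/2/4/14/3/5/6/4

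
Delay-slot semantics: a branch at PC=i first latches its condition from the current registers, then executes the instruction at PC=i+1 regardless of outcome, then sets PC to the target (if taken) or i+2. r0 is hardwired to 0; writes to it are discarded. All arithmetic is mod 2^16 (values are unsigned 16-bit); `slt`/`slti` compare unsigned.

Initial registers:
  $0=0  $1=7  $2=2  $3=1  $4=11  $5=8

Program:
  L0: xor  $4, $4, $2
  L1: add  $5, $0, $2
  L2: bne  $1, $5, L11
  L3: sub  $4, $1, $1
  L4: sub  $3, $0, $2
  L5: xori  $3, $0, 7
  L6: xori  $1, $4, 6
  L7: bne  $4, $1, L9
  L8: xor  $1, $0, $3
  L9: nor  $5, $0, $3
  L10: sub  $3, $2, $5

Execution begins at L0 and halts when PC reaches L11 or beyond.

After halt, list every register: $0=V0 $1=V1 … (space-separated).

$0=0 $1=7 $2=2 $3=1 $4=0 $5=2

#0 xor  $4, $4, $2 ; 0/7/2/1/9/8
#1 add  $5, $0, $2 ; 0/7/2/1/9/2
#2 bne  $1, $5, L11 ; 0/7/2/1/9/2 ; →target
#3 sub  $4, $1, $1 ; 0/7/2/1/0/2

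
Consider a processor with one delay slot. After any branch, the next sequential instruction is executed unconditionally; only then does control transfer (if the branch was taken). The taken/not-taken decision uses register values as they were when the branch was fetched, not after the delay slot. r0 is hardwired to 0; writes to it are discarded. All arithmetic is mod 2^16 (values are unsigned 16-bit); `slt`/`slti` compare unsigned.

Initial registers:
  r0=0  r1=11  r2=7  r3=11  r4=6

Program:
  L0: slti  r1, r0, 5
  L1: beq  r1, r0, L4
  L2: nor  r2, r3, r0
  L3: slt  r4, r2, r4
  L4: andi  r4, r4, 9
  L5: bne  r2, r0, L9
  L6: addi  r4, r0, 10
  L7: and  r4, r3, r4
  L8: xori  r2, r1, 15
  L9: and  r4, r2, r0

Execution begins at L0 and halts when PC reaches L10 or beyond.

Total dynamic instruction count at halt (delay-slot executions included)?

[0] slti  r1, r0, 5  →  {r0:0, r1:1, r2:7, r3:11, r4:6}
[1] beq  r1, r0, L4  →  {r0:0, r1:1, r2:7, r3:11, r4:6}  ⟨branch fallthrough⟩
[2] nor  r2, r3, r0  →  {r0:0, r1:1, r2:65524, r3:11, r4:6}
[3] slt  r4, r2, r4  →  {r0:0, r1:1, r2:65524, r3:11, r4:0}
[4] andi  r4, r4, 9  →  {r0:0, r1:1, r2:65524, r3:11, r4:0}
[5] bne  r2, r0, L9  →  {r0:0, r1:1, r2:65524, r3:11, r4:0}  ⟨branch taken⟩
[6] addi  r4, r0, 10  →  {r0:0, r1:1, r2:65524, r3:11, r4:10}
[9] and  r4, r2, r0  →  {r0:0, r1:1, r2:65524, r3:11, r4:0}

8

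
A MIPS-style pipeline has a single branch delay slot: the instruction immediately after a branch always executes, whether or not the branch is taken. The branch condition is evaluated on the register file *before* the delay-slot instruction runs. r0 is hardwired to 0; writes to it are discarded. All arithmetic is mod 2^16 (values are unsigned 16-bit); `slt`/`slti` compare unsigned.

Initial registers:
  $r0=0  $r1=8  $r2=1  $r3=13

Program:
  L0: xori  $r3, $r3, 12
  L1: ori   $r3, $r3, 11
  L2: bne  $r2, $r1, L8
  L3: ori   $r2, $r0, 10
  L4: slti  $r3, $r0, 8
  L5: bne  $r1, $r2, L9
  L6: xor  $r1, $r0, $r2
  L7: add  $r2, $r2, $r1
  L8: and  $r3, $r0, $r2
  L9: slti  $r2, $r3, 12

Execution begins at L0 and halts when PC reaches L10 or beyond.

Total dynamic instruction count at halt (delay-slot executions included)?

6

  step pc=0: xori  $r3, $r3, 12  regs=(0,8,1,1)
  step pc=1: ori   $r3, $r3, 11  regs=(0,8,1,11)
  step pc=2: bne  $r2, $r1, L8  cond=T  regs=(0,8,1,11)
  step pc=3: ori   $r2, $r0, 10  regs=(0,8,10,11)
  step pc=8: and  $r3, $r0, $r2  regs=(0,8,10,0)
  step pc=9: slti  $r2, $r3, 12  regs=(0,8,1,0)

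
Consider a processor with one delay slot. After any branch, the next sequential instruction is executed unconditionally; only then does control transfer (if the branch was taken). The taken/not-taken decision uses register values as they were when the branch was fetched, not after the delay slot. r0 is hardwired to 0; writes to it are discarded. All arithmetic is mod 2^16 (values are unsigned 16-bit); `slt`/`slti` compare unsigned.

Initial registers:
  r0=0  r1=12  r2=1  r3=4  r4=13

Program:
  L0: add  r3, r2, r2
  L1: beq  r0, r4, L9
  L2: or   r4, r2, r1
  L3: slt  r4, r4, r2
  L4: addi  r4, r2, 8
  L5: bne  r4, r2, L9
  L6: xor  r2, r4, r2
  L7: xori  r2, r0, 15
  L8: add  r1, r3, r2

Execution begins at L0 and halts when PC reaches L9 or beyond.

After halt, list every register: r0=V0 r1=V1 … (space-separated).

r0=0 r1=12 r2=8 r3=2 r4=9

PC=0  add  r3, r2, r2        | r0=0 r1=12 r2=1 r3=2 r4=13
PC=1  beq  r0, r4, L9        | r0=0 r1=12 r2=1 r3=2 r4=13  [not taken]
PC=2  or   r4, r2, r1        | r0=0 r1=12 r2=1 r3=2 r4=13
PC=3  slt  r4, r4, r2        | r0=0 r1=12 r2=1 r3=2 r4=0
PC=4  addi  r4, r2, 8        | r0=0 r1=12 r2=1 r3=2 r4=9
PC=5  bne  r4, r2, L9        | r0=0 r1=12 r2=1 r3=2 r4=9  [TAKEN]
PC=6  xor  r2, r4, r2        | r0=0 r1=12 r2=8 r3=2 r4=9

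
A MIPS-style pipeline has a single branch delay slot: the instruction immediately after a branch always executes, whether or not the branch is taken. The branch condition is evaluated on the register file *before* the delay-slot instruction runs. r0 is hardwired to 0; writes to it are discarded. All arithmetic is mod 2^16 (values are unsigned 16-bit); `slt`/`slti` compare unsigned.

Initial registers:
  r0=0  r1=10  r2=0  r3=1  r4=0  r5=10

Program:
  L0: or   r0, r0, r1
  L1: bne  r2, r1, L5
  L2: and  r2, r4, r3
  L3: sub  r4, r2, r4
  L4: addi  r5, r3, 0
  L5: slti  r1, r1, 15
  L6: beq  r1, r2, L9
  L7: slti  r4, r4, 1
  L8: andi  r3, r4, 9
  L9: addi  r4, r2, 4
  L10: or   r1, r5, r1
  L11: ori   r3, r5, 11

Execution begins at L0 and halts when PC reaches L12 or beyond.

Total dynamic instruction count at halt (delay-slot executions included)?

  step pc=0: or   r0, r0, r1  regs=(0,10,0,1,0,10)
  step pc=1: bne  r2, r1, L5  cond=T  regs=(0,10,0,1,0,10)
  step pc=2: and  r2, r4, r3  regs=(0,10,0,1,0,10)
  step pc=5: slti  r1, r1, 15  regs=(0,1,0,1,0,10)
  step pc=6: beq  r1, r2, L9  cond=F  regs=(0,1,0,1,0,10)
  step pc=7: slti  r4, r4, 1  regs=(0,1,0,1,1,10)
  step pc=8: andi  r3, r4, 9  regs=(0,1,0,1,1,10)
  step pc=9: addi  r4, r2, 4  regs=(0,1,0,1,4,10)
  step pc=10: or   r1, r5, r1  regs=(0,11,0,1,4,10)
  step pc=11: ori   r3, r5, 11  regs=(0,11,0,11,4,10)

10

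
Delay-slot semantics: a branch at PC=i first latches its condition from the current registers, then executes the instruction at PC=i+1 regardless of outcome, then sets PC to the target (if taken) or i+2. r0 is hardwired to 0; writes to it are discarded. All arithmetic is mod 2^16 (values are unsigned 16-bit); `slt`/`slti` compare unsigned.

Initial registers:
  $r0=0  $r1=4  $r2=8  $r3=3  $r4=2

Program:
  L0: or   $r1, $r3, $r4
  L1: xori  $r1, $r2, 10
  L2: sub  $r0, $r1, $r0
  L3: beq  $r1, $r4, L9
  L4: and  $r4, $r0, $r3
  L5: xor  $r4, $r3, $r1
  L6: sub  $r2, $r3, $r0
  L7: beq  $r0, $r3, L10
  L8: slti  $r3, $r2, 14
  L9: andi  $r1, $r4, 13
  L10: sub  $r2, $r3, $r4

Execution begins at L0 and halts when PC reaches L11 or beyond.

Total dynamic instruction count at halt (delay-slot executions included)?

PC=0  or   $r1, $r3, $r4     | $r0=0 $r1=3 $r2=8 $r3=3 $r4=2
PC=1  xori  $r1, $r2, 10     | $r0=0 $r1=2 $r2=8 $r3=3 $r4=2
PC=2  sub  $r0, $r1, $r0     | $r0=0 $r1=2 $r2=8 $r3=3 $r4=2
PC=3  beq  $r1, $r4, L9      | $r0=0 $r1=2 $r2=8 $r3=3 $r4=2  [TAKEN]
PC=4  and  $r4, $r0, $r3     | $r0=0 $r1=2 $r2=8 $r3=3 $r4=0
PC=9  andi  $r1, $r4, 13     | $r0=0 $r1=0 $r2=8 $r3=3 $r4=0
PC=10 sub  $r2, $r3, $r4     | $r0=0 $r1=0 $r2=3 $r3=3 $r4=0

7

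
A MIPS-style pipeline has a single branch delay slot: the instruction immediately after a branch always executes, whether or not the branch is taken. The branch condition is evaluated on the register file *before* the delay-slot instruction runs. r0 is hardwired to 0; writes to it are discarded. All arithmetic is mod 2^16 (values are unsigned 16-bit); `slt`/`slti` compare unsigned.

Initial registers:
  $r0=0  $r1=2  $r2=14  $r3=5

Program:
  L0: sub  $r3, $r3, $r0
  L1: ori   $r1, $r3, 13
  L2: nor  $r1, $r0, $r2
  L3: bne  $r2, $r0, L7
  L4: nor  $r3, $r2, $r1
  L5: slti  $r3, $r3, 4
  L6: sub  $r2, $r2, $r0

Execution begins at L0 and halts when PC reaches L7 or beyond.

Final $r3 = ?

0

PC=0  sub  $r3, $r3, $r0     | $r0=0 $r1=2 $r2=14 $r3=5
PC=1  ori   $r1, $r3, 13     | $r0=0 $r1=13 $r2=14 $r3=5
PC=2  nor  $r1, $r0, $r2     | $r0=0 $r1=65521 $r2=14 $r3=5
PC=3  bne  $r2, $r0, L7      | $r0=0 $r1=65521 $r2=14 $r3=5  [TAKEN]
PC=4  nor  $r3, $r2, $r1     | $r0=0 $r1=65521 $r2=14 $r3=0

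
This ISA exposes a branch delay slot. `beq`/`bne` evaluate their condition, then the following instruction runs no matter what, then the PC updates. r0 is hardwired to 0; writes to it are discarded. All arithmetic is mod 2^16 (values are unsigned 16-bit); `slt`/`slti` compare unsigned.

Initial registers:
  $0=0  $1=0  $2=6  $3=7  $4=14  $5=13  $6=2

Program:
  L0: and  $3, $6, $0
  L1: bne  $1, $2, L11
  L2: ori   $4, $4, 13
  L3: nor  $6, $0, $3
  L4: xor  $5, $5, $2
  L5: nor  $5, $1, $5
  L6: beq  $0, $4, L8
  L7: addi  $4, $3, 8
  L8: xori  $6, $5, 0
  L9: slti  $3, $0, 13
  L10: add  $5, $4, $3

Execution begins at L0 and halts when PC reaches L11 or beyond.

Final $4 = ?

PC=0  and  $3, $6, $0        | $0=0 $1=0 $2=6 $3=0 $4=14 $5=13 $6=2
PC=1  bne  $1, $2, L11       | $0=0 $1=0 $2=6 $3=0 $4=14 $5=13 $6=2  [TAKEN]
PC=2  ori   $4, $4, 13       | $0=0 $1=0 $2=6 $3=0 $4=15 $5=13 $6=2

15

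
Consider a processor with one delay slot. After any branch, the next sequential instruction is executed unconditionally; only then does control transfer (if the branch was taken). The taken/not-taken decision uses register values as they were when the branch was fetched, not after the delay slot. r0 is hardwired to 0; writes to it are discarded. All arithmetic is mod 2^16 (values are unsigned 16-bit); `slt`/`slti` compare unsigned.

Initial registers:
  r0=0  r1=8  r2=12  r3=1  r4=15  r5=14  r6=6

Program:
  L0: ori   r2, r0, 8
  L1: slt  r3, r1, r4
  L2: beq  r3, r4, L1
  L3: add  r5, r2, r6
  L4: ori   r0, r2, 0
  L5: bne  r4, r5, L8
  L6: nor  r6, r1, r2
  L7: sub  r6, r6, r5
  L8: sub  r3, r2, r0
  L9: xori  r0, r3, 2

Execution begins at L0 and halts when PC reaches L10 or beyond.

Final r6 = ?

65527

PC=0  ori   r2, r0, 8        | r0=0 r1=8 r2=8 r3=1 r4=15 r5=14 r6=6
PC=1  slt  r3, r1, r4        | r0=0 r1=8 r2=8 r3=1 r4=15 r5=14 r6=6
PC=2  beq  r3, r4, L1        | r0=0 r1=8 r2=8 r3=1 r4=15 r5=14 r6=6  [not taken]
PC=3  add  r5, r2, r6        | r0=0 r1=8 r2=8 r3=1 r4=15 r5=14 r6=6
PC=4  ori   r0, r2, 0        | r0=0 r1=8 r2=8 r3=1 r4=15 r5=14 r6=6
PC=5  bne  r4, r5, L8        | r0=0 r1=8 r2=8 r3=1 r4=15 r5=14 r6=6  [TAKEN]
PC=6  nor  r6, r1, r2        | r0=0 r1=8 r2=8 r3=1 r4=15 r5=14 r6=65527
PC=8  sub  r3, r2, r0        | r0=0 r1=8 r2=8 r3=8 r4=15 r5=14 r6=65527
PC=9  xori  r0, r3, 2        | r0=0 r1=8 r2=8 r3=8 r4=15 r5=14 r6=65527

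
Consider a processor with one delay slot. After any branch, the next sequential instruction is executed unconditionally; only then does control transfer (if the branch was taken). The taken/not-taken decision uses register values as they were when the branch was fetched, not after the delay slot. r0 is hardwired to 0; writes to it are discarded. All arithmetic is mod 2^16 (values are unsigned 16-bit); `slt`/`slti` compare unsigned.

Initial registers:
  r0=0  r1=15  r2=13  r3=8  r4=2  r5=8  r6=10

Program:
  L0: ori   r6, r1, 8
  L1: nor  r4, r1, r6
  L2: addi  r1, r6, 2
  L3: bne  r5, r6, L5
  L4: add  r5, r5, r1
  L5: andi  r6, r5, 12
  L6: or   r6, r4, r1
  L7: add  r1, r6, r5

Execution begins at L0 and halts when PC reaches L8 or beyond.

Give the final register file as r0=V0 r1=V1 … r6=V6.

[0] ori   r6, r1, 8  →  {r0:0, r1:15, r2:13, r3:8, r4:2, r5:8, r6:15}
[1] nor  r4, r1, r6  →  {r0:0, r1:15, r2:13, r3:8, r4:65520, r5:8, r6:15}
[2] addi  r1, r6, 2  →  {r0:0, r1:17, r2:13, r3:8, r4:65520, r5:8, r6:15}
[3] bne  r5, r6, L5  →  {r0:0, r1:17, r2:13, r3:8, r4:65520, r5:8, r6:15}  ⟨branch taken⟩
[4] add  r5, r5, r1  →  {r0:0, r1:17, r2:13, r3:8, r4:65520, r5:25, r6:15}
[5] andi  r6, r5, 12  →  {r0:0, r1:17, r2:13, r3:8, r4:65520, r5:25, r6:8}
[6] or   r6, r4, r1  →  {r0:0, r1:17, r2:13, r3:8, r4:65520, r5:25, r6:65521}
[7] add  r1, r6, r5  →  {r0:0, r1:10, r2:13, r3:8, r4:65520, r5:25, r6:65521}

r0=0 r1=10 r2=13 r3=8 r4=65520 r5=25 r6=65521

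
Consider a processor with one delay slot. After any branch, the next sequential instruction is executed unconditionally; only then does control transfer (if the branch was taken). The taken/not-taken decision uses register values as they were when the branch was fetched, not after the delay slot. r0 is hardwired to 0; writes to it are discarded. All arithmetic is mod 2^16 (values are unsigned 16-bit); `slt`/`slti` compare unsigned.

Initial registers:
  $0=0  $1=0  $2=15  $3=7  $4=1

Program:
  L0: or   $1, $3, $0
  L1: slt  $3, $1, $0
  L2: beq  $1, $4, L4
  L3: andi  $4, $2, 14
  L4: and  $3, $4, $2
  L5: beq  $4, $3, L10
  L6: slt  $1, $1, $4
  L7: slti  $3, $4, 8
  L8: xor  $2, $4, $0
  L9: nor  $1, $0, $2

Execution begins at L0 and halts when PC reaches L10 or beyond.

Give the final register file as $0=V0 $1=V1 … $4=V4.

PC=0  or   $1, $3, $0        | $0=0 $1=7 $2=15 $3=7 $4=1
PC=1  slt  $3, $1, $0        | $0=0 $1=7 $2=15 $3=0 $4=1
PC=2  beq  $1, $4, L4        | $0=0 $1=7 $2=15 $3=0 $4=1  [not taken]
PC=3  andi  $4, $2, 14       | $0=0 $1=7 $2=15 $3=0 $4=14
PC=4  and  $3, $4, $2        | $0=0 $1=7 $2=15 $3=14 $4=14
PC=5  beq  $4, $3, L10       | $0=0 $1=7 $2=15 $3=14 $4=14  [TAKEN]
PC=6  slt  $1, $1, $4        | $0=0 $1=1 $2=15 $3=14 $4=14

$0=0 $1=1 $2=15 $3=14 $4=14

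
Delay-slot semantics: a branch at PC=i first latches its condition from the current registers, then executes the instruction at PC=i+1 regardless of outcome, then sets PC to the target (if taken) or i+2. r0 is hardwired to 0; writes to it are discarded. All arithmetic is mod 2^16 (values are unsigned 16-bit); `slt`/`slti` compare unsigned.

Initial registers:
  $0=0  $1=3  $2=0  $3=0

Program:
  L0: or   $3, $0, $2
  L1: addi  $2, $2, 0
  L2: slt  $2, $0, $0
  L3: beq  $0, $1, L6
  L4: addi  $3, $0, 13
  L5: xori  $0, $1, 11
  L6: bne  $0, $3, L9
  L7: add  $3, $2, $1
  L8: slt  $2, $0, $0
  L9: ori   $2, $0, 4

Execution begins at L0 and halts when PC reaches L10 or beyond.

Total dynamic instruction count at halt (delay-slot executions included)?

  step pc=0: or   $3, $0, $2  regs=(0,3,0,0)
  step pc=1: addi  $2, $2, 0  regs=(0,3,0,0)
  step pc=2: slt  $2, $0, $0  regs=(0,3,0,0)
  step pc=3: beq  $0, $1, L6  cond=F  regs=(0,3,0,0)
  step pc=4: addi  $3, $0, 13  regs=(0,3,0,13)
  step pc=5: xori  $0, $1, 11  regs=(0,3,0,13)
  step pc=6: bne  $0, $3, L9  cond=T  regs=(0,3,0,13)
  step pc=7: add  $3, $2, $1  regs=(0,3,0,3)
  step pc=9: ori   $2, $0, 4  regs=(0,3,4,3)

9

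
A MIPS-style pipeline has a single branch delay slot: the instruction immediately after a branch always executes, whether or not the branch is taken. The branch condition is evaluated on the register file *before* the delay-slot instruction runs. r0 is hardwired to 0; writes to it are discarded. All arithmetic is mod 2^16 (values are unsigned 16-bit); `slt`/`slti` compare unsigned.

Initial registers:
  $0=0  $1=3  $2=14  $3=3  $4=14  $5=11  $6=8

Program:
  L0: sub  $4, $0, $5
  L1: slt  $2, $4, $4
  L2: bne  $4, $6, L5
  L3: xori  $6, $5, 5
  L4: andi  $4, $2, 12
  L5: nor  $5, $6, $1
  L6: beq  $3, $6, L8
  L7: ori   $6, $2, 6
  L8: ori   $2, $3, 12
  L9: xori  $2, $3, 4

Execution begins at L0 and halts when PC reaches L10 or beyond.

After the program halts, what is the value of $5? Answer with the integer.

#0 sub  $4, $0, $5 ; 0/3/14/3/65525/11/8
#1 slt  $2, $4, $4 ; 0/3/0/3/65525/11/8
#2 bne  $4, $6, L5 ; 0/3/0/3/65525/11/8 ; →target
#3 xori  $6, $5, 5 ; 0/3/0/3/65525/11/14
#5 nor  $5, $6, $1 ; 0/3/0/3/65525/65520/14
#6 beq  $3, $6, L8 ; 0/3/0/3/65525/65520/14 ; →fallthru
#7 ori   $6, $2, 6 ; 0/3/0/3/65525/65520/6
#8 ori   $2, $3, 12 ; 0/3/15/3/65525/65520/6
#9 xori  $2, $3, 4 ; 0/3/7/3/65525/65520/6

65520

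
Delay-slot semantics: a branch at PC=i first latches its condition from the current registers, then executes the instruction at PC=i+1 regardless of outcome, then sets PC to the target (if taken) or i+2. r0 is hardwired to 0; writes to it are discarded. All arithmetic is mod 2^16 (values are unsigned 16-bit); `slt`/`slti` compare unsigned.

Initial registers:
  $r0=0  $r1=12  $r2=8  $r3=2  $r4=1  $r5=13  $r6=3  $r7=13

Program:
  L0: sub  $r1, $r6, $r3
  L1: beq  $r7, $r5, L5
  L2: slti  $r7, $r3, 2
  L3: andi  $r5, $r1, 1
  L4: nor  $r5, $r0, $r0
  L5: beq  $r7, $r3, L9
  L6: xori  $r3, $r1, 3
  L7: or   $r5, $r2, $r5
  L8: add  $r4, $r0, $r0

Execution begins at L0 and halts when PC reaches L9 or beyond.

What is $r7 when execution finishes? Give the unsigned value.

[0] sub  $r1, $r6, $r3  →  {$r0:0, $r1:1, $r2:8, $r3:2, $r4:1, $r5:13, $r6:3, $r7:13}
[1] beq  $r7, $r5, L5  →  {$r0:0, $r1:1, $r2:8, $r3:2, $r4:1, $r5:13, $r6:3, $r7:13}  ⟨branch taken⟩
[2] slti  $r7, $r3, 2  →  {$r0:0, $r1:1, $r2:8, $r3:2, $r4:1, $r5:13, $r6:3, $r7:0}
[5] beq  $r7, $r3, L9  →  {$r0:0, $r1:1, $r2:8, $r3:2, $r4:1, $r5:13, $r6:3, $r7:0}  ⟨branch fallthrough⟩
[6] xori  $r3, $r1, 3  →  {$r0:0, $r1:1, $r2:8, $r3:2, $r4:1, $r5:13, $r6:3, $r7:0}
[7] or   $r5, $r2, $r5  →  {$r0:0, $r1:1, $r2:8, $r3:2, $r4:1, $r5:13, $r6:3, $r7:0}
[8] add  $r4, $r0, $r0  →  {$r0:0, $r1:1, $r2:8, $r3:2, $r4:0, $r5:13, $r6:3, $r7:0}

0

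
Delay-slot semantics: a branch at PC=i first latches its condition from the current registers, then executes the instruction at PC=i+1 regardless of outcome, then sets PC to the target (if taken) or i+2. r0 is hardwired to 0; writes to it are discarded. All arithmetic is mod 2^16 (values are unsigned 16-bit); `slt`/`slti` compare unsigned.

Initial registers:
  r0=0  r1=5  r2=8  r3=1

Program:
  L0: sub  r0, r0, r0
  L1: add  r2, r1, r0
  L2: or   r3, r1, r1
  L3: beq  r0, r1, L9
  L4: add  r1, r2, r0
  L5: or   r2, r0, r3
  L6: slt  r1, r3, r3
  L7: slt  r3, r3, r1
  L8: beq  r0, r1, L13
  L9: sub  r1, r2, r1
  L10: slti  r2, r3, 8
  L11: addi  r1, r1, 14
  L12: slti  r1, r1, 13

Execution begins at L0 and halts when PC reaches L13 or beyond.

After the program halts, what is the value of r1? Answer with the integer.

5

PC=0  sub  r0, r0, r0        | r0=0 r1=5 r2=8 r3=1
PC=1  add  r2, r1, r0        | r0=0 r1=5 r2=5 r3=1
PC=2  or   r3, r1, r1        | r0=0 r1=5 r2=5 r3=5
PC=3  beq  r0, r1, L9        | r0=0 r1=5 r2=5 r3=5  [not taken]
PC=4  add  r1, r2, r0        | r0=0 r1=5 r2=5 r3=5
PC=5  or   r2, r0, r3        | r0=0 r1=5 r2=5 r3=5
PC=6  slt  r1, r3, r3        | r0=0 r1=0 r2=5 r3=5
PC=7  slt  r3, r3, r1        | r0=0 r1=0 r2=5 r3=0
PC=8  beq  r0, r1, L13       | r0=0 r1=0 r2=5 r3=0  [TAKEN]
PC=9  sub  r1, r2, r1        | r0=0 r1=5 r2=5 r3=0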